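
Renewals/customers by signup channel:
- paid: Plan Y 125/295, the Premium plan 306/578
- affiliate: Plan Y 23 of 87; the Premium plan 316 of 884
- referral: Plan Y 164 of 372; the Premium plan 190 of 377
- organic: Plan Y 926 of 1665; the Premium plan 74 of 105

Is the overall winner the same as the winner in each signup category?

No

Paid: Plan Y 125/295 = 42.4%, the Premium plan 306/578 = 52.9% → the Premium plan
Affiliate: Plan Y 23/87 = 26.4%, the Premium plan 316/884 = 35.7% → the Premium plan
Referral: Plan Y 164/372 = 44.1%, the Premium plan 190/377 = 50.4% → the Premium plan
Organic: Plan Y 926/1665 = 55.6%, the Premium plan 74/105 = 70.5% → the Premium plan
Overall: Plan Y 1238/2419 = 51.2%, the Premium plan 886/1944 = 45.6% → Plan Y
The Premium plan wins each signup group but Plan Y wins overall — the comparison reverses. The Premium plan's customers skew toward affiliate, which has a lower base rate.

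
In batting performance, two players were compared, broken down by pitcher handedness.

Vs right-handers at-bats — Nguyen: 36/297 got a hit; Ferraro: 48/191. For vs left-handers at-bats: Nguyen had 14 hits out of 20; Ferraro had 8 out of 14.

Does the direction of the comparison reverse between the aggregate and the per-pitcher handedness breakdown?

Vs right-handers: Nguyen 36/297 = 12.1%, Ferraro 48/191 = 25.1% → Ferraro
Vs left-handers: Nguyen 14/20 = 70.0%, Ferraro 8/14 = 57.1% → Nguyen
Overall: Nguyen 50/317 = 15.8%, Ferraro 56/205 = 27.3% → Ferraro
Neither sweeps: Nguyen wins 1 of 2 groups, Ferraro wins 1. Ferraro wins overall but not every group — no Simpson reversal.

No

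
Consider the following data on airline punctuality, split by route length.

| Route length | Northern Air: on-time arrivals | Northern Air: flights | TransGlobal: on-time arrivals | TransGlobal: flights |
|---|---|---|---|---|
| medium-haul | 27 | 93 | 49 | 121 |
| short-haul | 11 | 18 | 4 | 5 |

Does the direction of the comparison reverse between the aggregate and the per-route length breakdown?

Medium-haul: Northern Air 27/93 = 29.0%, TransGlobal 49/121 = 40.5% → TransGlobal
Short-haul: Northern Air 11/18 = 61.1%, TransGlobal 4/5 = 80.0% → TransGlobal
Overall: Northern Air 38/111 = 34.2%, TransGlobal 53/126 = 42.1% → TransGlobal
TransGlobal wins overall and in every route group — no reversal.

No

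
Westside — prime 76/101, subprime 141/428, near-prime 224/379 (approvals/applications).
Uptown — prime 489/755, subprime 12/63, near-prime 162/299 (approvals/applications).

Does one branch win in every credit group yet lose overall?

Prime: Westside 76/101 = 75.2%, Uptown 489/755 = 64.8% → Westside
Subprime: Westside 141/428 = 32.9%, Uptown 12/63 = 19.0% → Westside
Near-prime: Westside 224/379 = 59.1%, Uptown 162/299 = 54.2% → Westside
Overall: Westside 441/908 = 48.6%, Uptown 663/1117 = 59.4% → Uptown
Westside wins each credit group but Uptown wins overall — the comparison reverses. Westside's applications skew toward subprime, which has a lower base rate.

Yes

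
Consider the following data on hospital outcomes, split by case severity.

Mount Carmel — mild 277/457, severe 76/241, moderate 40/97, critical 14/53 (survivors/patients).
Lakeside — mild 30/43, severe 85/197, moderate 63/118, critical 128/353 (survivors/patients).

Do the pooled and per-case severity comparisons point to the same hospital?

No

Mild: Mount Carmel 277/457 = 60.6%, Lakeside 30/43 = 69.8% → Lakeside
Severe: Mount Carmel 76/241 = 31.5%, Lakeside 85/197 = 43.1% → Lakeside
Moderate: Mount Carmel 40/97 = 41.2%, Lakeside 63/118 = 53.4% → Lakeside
Critical: Mount Carmel 14/53 = 26.4%, Lakeside 128/353 = 36.3% → Lakeside
Overall: Mount Carmel 407/848 = 48.0%, Lakeside 306/711 = 43.0% → Mount Carmel
Lakeside wins each case group but Mount Carmel wins overall — the comparison reverses. Lakeside's patients skew toward critical, which has a lower base rate.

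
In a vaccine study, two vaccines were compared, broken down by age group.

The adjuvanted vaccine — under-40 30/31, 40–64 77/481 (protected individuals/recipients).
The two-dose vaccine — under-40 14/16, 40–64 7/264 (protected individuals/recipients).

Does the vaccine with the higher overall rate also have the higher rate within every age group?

Under-40: the adjuvanted vaccine 30/31 = 96.8%, the two-dose vaccine 14/16 = 87.5% → the adjuvanted vaccine
40–64: the adjuvanted vaccine 77/481 = 16.0%, the two-dose vaccine 7/264 = 2.7% → the adjuvanted vaccine
Overall: the adjuvanted vaccine 107/512 = 20.9%, the two-dose vaccine 21/280 = 7.5% → the adjuvanted vaccine
The adjuvanted vaccine wins overall and in every age group — no reversal.

Yes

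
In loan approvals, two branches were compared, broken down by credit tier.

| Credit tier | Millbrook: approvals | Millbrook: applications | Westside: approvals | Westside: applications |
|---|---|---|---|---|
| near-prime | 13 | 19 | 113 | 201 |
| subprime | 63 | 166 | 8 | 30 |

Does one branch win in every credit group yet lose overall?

Yes

Near-prime: Millbrook 13/19 = 68.4%, Westside 113/201 = 56.2% → Millbrook
Subprime: Millbrook 63/166 = 38.0%, Westside 8/30 = 26.7% → Millbrook
Overall: Millbrook 76/185 = 41.1%, Westside 121/231 = 52.4% → Westside
Millbrook wins each credit group but Westside wins overall — the comparison reverses. Millbrook's applications skew toward subprime, which has a lower base rate.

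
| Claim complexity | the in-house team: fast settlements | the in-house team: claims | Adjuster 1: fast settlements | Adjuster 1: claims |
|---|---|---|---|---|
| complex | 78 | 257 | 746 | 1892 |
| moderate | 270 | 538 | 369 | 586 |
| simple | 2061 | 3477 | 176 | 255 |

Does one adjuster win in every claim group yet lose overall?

Complex: the in-house team 78/257 = 30.4%, Adjuster 1 746/1892 = 39.4% → Adjuster 1
Moderate: the in-house team 270/538 = 50.2%, Adjuster 1 369/586 = 63.0% → Adjuster 1
Simple: the in-house team 2061/3477 = 59.3%, Adjuster 1 176/255 = 69.0% → Adjuster 1
Overall: the in-house team 2409/4272 = 56.4%, Adjuster 1 1291/2733 = 47.2% → the in-house team
Adjuster 1 wins each claim group but the in-house team wins overall — the comparison reverses. Adjuster 1's claims skew toward complex, which has a lower base rate.

Yes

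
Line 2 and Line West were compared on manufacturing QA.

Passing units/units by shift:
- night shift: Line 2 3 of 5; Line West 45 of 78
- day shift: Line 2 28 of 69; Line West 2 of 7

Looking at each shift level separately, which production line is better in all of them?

Night shift: Line 2 3/5 = 60.0%, Line West 45/78 = 57.7% → Line 2
Day shift: Line 2 28/69 = 40.6%, Line West 2/7 = 28.6% → Line 2
Line 2 has the higher rate in both groups.

Line 2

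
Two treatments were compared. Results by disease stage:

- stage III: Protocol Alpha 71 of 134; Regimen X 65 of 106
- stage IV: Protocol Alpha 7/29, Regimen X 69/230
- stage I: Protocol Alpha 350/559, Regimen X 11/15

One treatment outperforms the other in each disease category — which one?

Regimen X

Stage III: Protocol Alpha 71/134 = 53.0%, Regimen X 65/106 = 61.3% → Regimen X
Stage IV: Protocol Alpha 7/29 = 24.1%, Regimen X 69/230 = 30.0% → Regimen X
Stage I: Protocol Alpha 350/559 = 62.6%, Regimen X 11/15 = 73.3% → Regimen X
Regimen X has the higher rate in all 3 groups.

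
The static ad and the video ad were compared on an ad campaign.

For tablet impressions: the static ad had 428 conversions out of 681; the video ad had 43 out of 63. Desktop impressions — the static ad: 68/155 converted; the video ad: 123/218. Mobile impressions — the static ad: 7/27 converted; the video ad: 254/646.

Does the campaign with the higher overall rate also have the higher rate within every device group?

No

Tablet: the static ad 428/681 = 62.8%, the video ad 43/63 = 68.3% → the video ad
Desktop: the static ad 68/155 = 43.9%, the video ad 123/218 = 56.4% → the video ad
Mobile: the static ad 7/27 = 25.9%, the video ad 254/646 = 39.3% → the video ad
Overall: the static ad 503/863 = 58.3%, the video ad 420/927 = 45.3% → the static ad
The video ad wins each device group but the static ad wins overall — the comparison reverses. The video ad's impressions skew toward mobile, which has a lower base rate.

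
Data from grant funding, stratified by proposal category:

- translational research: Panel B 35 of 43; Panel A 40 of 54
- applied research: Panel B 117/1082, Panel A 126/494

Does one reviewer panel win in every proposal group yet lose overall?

No

Translational research: Panel B 35/43 = 81.4%, Panel A 40/54 = 74.1% → Panel B
Applied research: Panel B 117/1082 = 10.8%, Panel A 126/494 = 25.5% → Panel A
Overall: Panel B 152/1125 = 13.5%, Panel A 166/548 = 30.3% → Panel A
Neither sweeps: Panel B wins 1 of 2 groups, Panel A wins 1. Panel A wins overall but not every group — no Simpson reversal.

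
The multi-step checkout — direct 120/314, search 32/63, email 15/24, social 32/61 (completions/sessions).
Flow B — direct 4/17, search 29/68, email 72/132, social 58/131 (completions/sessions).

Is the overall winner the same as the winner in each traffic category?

Direct: the multi-step checkout 120/314 = 38.2%, Flow B 4/17 = 23.5% → the multi-step checkout
Search: the multi-step checkout 32/63 = 50.8%, Flow B 29/68 = 42.6% → the multi-step checkout
Email: the multi-step checkout 15/24 = 62.5%, Flow B 72/132 = 54.5% → the multi-step checkout
Social: the multi-step checkout 32/61 = 52.5%, Flow B 58/131 = 44.3% → the multi-step checkout
Overall: the multi-step checkout 199/462 = 43.1%, Flow B 163/348 = 46.8% → Flow B
The multi-step checkout wins each traffic group but Flow B wins overall — the comparison reverses. The multi-step checkout's sessions skew toward direct, which has a lower base rate.

No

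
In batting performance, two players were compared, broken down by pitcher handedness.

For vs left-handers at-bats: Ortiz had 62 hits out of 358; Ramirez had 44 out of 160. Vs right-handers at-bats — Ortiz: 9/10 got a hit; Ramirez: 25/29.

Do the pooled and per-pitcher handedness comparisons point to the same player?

Vs left-handers: Ortiz 62/358 = 17.3%, Ramirez 44/160 = 27.5% → Ramirez
Vs right-handers: Ortiz 9/10 = 90.0%, Ramirez 25/29 = 86.2% → Ortiz
Overall: Ortiz 71/368 = 19.3%, Ramirez 69/189 = 36.5% → Ramirez
Neither sweeps: Ortiz wins 1 of 2 groups, Ramirez wins 1. Ramirez wins overall but not every group — no Simpson reversal.

No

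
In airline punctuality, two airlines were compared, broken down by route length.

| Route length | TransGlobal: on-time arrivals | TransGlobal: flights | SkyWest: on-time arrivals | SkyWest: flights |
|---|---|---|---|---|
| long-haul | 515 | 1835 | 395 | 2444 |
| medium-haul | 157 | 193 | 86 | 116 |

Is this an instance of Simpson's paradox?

Long-haul: TransGlobal 515/1835 = 28.1%, SkyWest 395/2444 = 16.2% → TransGlobal
Medium-haul: TransGlobal 157/193 = 81.3%, SkyWest 86/116 = 74.1% → TransGlobal
Overall: TransGlobal 672/2028 = 33.1%, SkyWest 481/2560 = 18.8% → TransGlobal
TransGlobal wins overall and in every route group — no reversal.

No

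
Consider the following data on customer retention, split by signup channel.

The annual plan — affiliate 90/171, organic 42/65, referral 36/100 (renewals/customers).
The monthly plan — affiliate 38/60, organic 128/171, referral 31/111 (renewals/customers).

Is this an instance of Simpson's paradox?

Affiliate: the annual plan 90/171 = 52.6%, the monthly plan 38/60 = 63.3% → the monthly plan
Organic: the annual plan 42/65 = 64.6%, the monthly plan 128/171 = 74.9% → the monthly plan
Referral: the annual plan 36/100 = 36.0%, the monthly plan 31/111 = 27.9% → the annual plan
Overall: the annual plan 168/336 = 50.0%, the monthly plan 197/342 = 57.6% → the monthly plan
Neither sweeps: the annual plan wins 1 of 3 groups, the monthly plan wins 2. The monthly plan wins overall but not every group — no Simpson reversal.

No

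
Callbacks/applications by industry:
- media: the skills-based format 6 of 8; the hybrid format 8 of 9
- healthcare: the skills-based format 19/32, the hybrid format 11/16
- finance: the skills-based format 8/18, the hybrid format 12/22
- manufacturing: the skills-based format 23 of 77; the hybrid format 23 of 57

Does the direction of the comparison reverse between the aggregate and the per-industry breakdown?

Media: the skills-based format 6/8 = 75.0%, the hybrid format 8/9 = 88.9% → the hybrid format
Healthcare: the skills-based format 19/32 = 59.4%, the hybrid format 11/16 = 68.8% → the hybrid format
Finance: the skills-based format 8/18 = 44.4%, the hybrid format 12/22 = 54.5% → the hybrid format
Manufacturing: the skills-based format 23/77 = 29.9%, the hybrid format 23/57 = 40.4% → the hybrid format
Overall: the skills-based format 56/135 = 41.5%, the hybrid format 54/104 = 51.9% → the hybrid format
The hybrid format wins overall and in every industry group — no reversal.

No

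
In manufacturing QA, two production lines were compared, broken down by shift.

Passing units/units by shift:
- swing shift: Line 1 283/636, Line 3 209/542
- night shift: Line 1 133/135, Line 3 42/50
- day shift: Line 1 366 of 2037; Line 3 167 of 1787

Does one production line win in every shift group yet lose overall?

Swing shift: Line 1 283/636 = 44.5%, Line 3 209/542 = 38.6% → Line 1
Night shift: Line 1 133/135 = 98.5%, Line 3 42/50 = 84.0% → Line 1
Day shift: Line 1 366/2037 = 18.0%, Line 3 167/1787 = 9.3% → Line 1
Overall: Line 1 782/2808 = 27.8%, Line 3 418/2379 = 17.6% → Line 1
Line 1 wins overall and in every shift group — no reversal.

No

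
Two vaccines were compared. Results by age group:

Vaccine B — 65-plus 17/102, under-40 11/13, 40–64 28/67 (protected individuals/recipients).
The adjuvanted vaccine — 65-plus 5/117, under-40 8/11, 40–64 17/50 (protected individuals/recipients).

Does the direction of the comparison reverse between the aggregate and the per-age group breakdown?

No

65-plus: Vaccine B 17/102 = 16.7%, the adjuvanted vaccine 5/117 = 4.3% → Vaccine B
Under-40: Vaccine B 11/13 = 84.6%, the adjuvanted vaccine 8/11 = 72.7% → Vaccine B
40–64: Vaccine B 28/67 = 41.8%, the adjuvanted vaccine 17/50 = 34.0% → Vaccine B
Overall: Vaccine B 56/182 = 30.8%, the adjuvanted vaccine 30/178 = 16.9% → Vaccine B
Vaccine B wins overall and in every age group — no reversal.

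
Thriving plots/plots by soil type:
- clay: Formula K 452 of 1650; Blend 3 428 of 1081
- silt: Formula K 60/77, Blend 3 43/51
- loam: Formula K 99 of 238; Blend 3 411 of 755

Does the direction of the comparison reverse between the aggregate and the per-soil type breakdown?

Clay: Formula K 452/1650 = 27.4%, Blend 3 428/1081 = 39.6% → Blend 3
Silt: Formula K 60/77 = 77.9%, Blend 3 43/51 = 84.3% → Blend 3
Loam: Formula K 99/238 = 41.6%, Blend 3 411/755 = 54.4% → Blend 3
Overall: Formula K 611/1965 = 31.1%, Blend 3 882/1887 = 46.7% → Blend 3
Blend 3 wins overall and in every soil group — no reversal.

No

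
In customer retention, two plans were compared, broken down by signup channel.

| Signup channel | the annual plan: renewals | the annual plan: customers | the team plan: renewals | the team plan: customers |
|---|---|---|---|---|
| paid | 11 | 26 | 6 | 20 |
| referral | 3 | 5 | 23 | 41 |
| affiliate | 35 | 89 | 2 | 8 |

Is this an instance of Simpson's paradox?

Paid: the annual plan 11/26 = 42.3%, the team plan 6/20 = 30.0% → the annual plan
Referral: the annual plan 3/5 = 60.0%, the team plan 23/41 = 56.1% → the annual plan
Affiliate: the annual plan 35/89 = 39.3%, the team plan 2/8 = 25.0% → the annual plan
Overall: the annual plan 49/120 = 40.8%, the team plan 31/69 = 44.9% → the team plan
The annual plan wins each signup group but the team plan wins overall — the comparison reverses. The annual plan's customers skew toward affiliate, which has a lower base rate.

Yes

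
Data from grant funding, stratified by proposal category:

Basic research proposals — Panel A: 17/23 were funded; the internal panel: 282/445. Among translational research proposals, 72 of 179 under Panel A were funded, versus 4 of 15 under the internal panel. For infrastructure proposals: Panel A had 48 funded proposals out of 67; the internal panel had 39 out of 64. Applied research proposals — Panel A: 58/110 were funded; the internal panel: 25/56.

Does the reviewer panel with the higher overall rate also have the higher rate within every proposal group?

Basic research: Panel A 17/23 = 73.9%, the internal panel 282/445 = 63.4% → Panel A
Translational research: Panel A 72/179 = 40.2%, the internal panel 4/15 = 26.7% → Panel A
Infrastructure: Panel A 48/67 = 71.6%, the internal panel 39/64 = 60.9% → Panel A
Applied research: Panel A 58/110 = 52.7%, the internal panel 25/56 = 44.6% → Panel A
Overall: Panel A 195/379 = 51.5%, the internal panel 350/580 = 60.3% → the internal panel
Panel A wins each proposal group but the internal panel wins overall — the comparison reverses. Panel A's proposals skew toward translational research, which has a lower base rate.

No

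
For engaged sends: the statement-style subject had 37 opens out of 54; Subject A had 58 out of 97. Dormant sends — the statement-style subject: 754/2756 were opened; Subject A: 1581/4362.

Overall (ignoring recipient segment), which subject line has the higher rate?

Engaged: the statement-style subject 37/54 = 68.5%, Subject A 58/97 = 59.8% → the statement-style subject
Dormant: the statement-style subject 754/2756 = 27.4%, Subject A 1581/4362 = 36.2% → Subject A
Overall: the statement-style subject 791/2810 = 28.1%, Subject A 1639/4459 = 36.8% → Subject A
(Neither sweeps every recipient group, but Subject A has the higher pooled rate.)

Subject A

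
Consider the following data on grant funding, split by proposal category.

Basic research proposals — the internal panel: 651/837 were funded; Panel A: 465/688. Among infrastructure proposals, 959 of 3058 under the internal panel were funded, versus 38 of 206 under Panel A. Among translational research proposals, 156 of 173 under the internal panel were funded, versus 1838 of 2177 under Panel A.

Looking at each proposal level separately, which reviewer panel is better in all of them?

the internal panel

Basic research: the internal panel 651/837 = 77.8%, Panel A 465/688 = 67.6% → the internal panel
Infrastructure: the internal panel 959/3058 = 31.4%, Panel A 38/206 = 18.4% → the internal panel
Translational research: the internal panel 156/173 = 90.2%, Panel A 1838/2177 = 84.4% → the internal panel
The internal panel has the higher rate in all 3 groups.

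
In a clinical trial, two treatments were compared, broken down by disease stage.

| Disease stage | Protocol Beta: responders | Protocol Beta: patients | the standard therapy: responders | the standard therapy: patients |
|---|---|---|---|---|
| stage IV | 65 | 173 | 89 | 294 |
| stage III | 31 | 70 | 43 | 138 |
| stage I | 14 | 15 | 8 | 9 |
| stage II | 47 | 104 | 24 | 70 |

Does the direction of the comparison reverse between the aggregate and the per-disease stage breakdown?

Stage IV: Protocol Beta 65/173 = 37.6%, the standard therapy 89/294 = 30.3% → Protocol Beta
Stage III: Protocol Beta 31/70 = 44.3%, the standard therapy 43/138 = 31.2% → Protocol Beta
Stage I: Protocol Beta 14/15 = 93.3%, the standard therapy 8/9 = 88.9% → Protocol Beta
Stage II: Protocol Beta 47/104 = 45.2%, the standard therapy 24/70 = 34.3% → Protocol Beta
Overall: Protocol Beta 157/362 = 43.4%, the standard therapy 164/511 = 32.1% → Protocol Beta
Protocol Beta wins overall and in every disease group — no reversal.

No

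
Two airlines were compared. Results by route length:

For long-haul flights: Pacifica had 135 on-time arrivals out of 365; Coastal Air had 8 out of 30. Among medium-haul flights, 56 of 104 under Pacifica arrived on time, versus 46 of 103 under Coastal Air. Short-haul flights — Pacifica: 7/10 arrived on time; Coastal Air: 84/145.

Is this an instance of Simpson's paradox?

Yes

Long-haul: Pacifica 135/365 = 37.0%, Coastal Air 8/30 = 26.7% → Pacifica
Medium-haul: Pacifica 56/104 = 53.8%, Coastal Air 46/103 = 44.7% → Pacifica
Short-haul: Pacifica 7/10 = 70.0%, Coastal Air 84/145 = 57.9% → Pacifica
Overall: Pacifica 198/479 = 41.3%, Coastal Air 138/278 = 49.6% → Coastal Air
Pacifica wins each route group but Coastal Air wins overall — the comparison reverses. Pacifica's flights skew toward long-haul, which has a lower base rate.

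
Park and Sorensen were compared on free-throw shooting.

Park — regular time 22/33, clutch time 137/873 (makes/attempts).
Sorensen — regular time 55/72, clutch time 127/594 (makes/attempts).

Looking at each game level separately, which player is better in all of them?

Regular time: Park 22/33 = 66.7%, Sorensen 55/72 = 76.4% → Sorensen
Clutch time: Park 137/873 = 15.7%, Sorensen 127/594 = 21.4% → Sorensen
Sorensen has the higher rate in both groups.

Sorensen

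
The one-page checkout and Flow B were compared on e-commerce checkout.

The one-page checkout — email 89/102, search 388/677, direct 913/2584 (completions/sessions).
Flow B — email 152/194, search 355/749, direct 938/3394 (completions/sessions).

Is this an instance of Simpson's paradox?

No

Email: the one-page checkout 89/102 = 87.3%, Flow B 152/194 = 78.4% → the one-page checkout
Search: the one-page checkout 388/677 = 57.3%, Flow B 355/749 = 47.4% → the one-page checkout
Direct: the one-page checkout 913/2584 = 35.3%, Flow B 938/3394 = 27.6% → the one-page checkout
Overall: the one-page checkout 1390/3363 = 41.3%, Flow B 1445/4337 = 33.3% → the one-page checkout
The one-page checkout wins overall and in every traffic group — no reversal.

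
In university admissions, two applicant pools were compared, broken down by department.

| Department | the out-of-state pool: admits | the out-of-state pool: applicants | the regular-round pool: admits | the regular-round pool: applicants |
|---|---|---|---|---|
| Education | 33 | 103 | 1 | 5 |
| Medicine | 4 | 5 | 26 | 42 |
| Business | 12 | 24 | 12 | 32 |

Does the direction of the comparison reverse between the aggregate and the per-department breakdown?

Yes

Education: the out-of-state pool 33/103 = 32.0%, the regular-round pool 1/5 = 20.0% → the out-of-state pool
Medicine: the out-of-state pool 4/5 = 80.0%, the regular-round pool 26/42 = 61.9% → the out-of-state pool
Business: the out-of-state pool 12/24 = 50.0%, the regular-round pool 12/32 = 37.5% → the out-of-state pool
Overall: the out-of-state pool 49/132 = 37.1%, the regular-round pool 39/79 = 49.4% → the regular-round pool
The out-of-state pool wins each department group but the regular-round pool wins overall — the comparison reverses. The out-of-state pool's applicants skew toward Education, which has a lower base rate.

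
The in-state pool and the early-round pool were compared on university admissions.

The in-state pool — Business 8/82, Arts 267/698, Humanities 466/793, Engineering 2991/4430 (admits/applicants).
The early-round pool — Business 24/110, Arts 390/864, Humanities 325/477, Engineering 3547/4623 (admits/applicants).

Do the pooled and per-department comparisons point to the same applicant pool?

Yes

Business: the in-state pool 8/82 = 9.8%, the early-round pool 24/110 = 21.8% → the early-round pool
Arts: the in-state pool 267/698 = 38.3%, the early-round pool 390/864 = 45.1% → the early-round pool
Humanities: the in-state pool 466/793 = 58.8%, the early-round pool 325/477 = 68.1% → the early-round pool
Engineering: the in-state pool 2991/4430 = 67.5%, the early-round pool 3547/4623 = 76.7% → the early-round pool
Overall: the in-state pool 3732/6003 = 62.2%, the early-round pool 4286/6074 = 70.6% → the early-round pool
The early-round pool wins overall and in every department group — no reversal.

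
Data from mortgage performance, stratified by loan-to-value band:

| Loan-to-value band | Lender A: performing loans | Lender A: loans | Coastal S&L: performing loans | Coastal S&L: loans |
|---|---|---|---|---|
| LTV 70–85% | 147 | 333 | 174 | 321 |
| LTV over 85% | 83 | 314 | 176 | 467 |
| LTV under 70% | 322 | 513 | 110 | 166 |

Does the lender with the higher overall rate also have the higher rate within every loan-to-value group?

LTV 70–85%: Lender A 147/333 = 44.1%, Coastal S&L 174/321 = 54.2% → Coastal S&L
LTV over 85%: Lender A 83/314 = 26.4%, Coastal S&L 176/467 = 37.7% → Coastal S&L
LTV under 70%: Lender A 322/513 = 62.8%, Coastal S&L 110/166 = 66.3% → Coastal S&L
Overall: Lender A 552/1160 = 47.6%, Coastal S&L 460/954 = 48.2% → Coastal S&L
Coastal S&L wins overall and in every loan-to-value group — no reversal.

Yes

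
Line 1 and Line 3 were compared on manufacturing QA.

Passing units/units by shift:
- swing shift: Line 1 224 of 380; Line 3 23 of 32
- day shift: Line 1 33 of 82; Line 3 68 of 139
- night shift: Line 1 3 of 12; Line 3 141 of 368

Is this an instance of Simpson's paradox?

Yes

Swing shift: Line 1 224/380 = 58.9%, Line 3 23/32 = 71.9% → Line 3
Day shift: Line 1 33/82 = 40.2%, Line 3 68/139 = 48.9% → Line 3
Night shift: Line 1 3/12 = 25.0%, Line 3 141/368 = 38.3% → Line 3
Overall: Line 1 260/474 = 54.9%, Line 3 232/539 = 43.0% → Line 1
Line 3 wins each shift group but Line 1 wins overall — the comparison reverses. Line 3's units skew toward night shift, which has a lower base rate.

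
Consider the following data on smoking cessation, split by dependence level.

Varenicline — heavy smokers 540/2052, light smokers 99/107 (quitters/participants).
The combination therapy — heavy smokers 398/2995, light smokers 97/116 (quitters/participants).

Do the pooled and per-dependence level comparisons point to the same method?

Heavy smokers: varenicline 540/2052 = 26.3%, the combination therapy 398/2995 = 13.3% → varenicline
Light smokers: varenicline 99/107 = 92.5%, the combination therapy 97/116 = 83.6% → varenicline
Overall: varenicline 639/2159 = 29.6%, the combination therapy 495/3111 = 15.9% → varenicline
Varenicline wins overall and in every dependence group — no reversal.

Yes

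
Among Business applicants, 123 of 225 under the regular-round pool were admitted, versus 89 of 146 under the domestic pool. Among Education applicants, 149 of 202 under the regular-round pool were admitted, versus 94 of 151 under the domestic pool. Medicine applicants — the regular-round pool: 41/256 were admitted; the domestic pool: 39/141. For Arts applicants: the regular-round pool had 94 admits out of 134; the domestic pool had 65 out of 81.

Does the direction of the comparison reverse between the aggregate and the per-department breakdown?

Business: the regular-round pool 123/225 = 54.7%, the domestic pool 89/146 = 61.0% → the domestic pool
Education: the regular-round pool 149/202 = 73.8%, the domestic pool 94/151 = 62.3% → the regular-round pool
Medicine: the regular-round pool 41/256 = 16.0%, the domestic pool 39/141 = 27.7% → the domestic pool
Arts: the regular-round pool 94/134 = 70.1%, the domestic pool 65/81 = 80.2% → the domestic pool
Overall: the regular-round pool 407/817 = 49.8%, the domestic pool 287/519 = 55.3% → the domestic pool
Neither sweeps: the regular-round pool wins 1 of 4 groups, the domestic pool wins 3. The domestic pool wins overall but not every group — no Simpson reversal.

No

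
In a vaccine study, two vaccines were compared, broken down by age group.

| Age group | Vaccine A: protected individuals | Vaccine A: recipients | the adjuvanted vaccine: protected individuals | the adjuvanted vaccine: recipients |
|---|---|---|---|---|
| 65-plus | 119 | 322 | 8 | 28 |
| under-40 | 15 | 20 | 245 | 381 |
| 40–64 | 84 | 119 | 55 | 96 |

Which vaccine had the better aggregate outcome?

the adjuvanted vaccine

65-plus: Vaccine A 119/322 = 37.0%, the adjuvanted vaccine 8/28 = 28.6% → Vaccine A
Under-40: Vaccine A 15/20 = 75.0%, the adjuvanted vaccine 245/381 = 64.3% → Vaccine A
40–64: Vaccine A 84/119 = 70.6%, the adjuvanted vaccine 55/96 = 57.3% → Vaccine A
Overall: Vaccine A 218/461 = 47.3%, the adjuvanted vaccine 308/505 = 61.0% → the adjuvanted vaccine
(Vaccine A wins every age group but the adjuvanted vaccine wins overall — Vaccine A's recipients skew toward the low-rate 65-plus group.)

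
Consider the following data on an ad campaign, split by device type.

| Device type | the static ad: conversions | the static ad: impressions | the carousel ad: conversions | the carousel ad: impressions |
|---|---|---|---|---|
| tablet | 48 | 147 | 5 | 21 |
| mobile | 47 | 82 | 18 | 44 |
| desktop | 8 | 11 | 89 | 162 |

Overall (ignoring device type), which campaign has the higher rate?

the carousel ad

Tablet: the static ad 48/147 = 32.7%, the carousel ad 5/21 = 23.8% → the static ad
Mobile: the static ad 47/82 = 57.3%, the carousel ad 18/44 = 40.9% → the static ad
Desktop: the static ad 8/11 = 72.7%, the carousel ad 89/162 = 54.9% → the static ad
Overall: the static ad 103/240 = 42.9%, the carousel ad 112/227 = 49.3% → the carousel ad
(The static ad wins every device group but the carousel ad wins overall — the static ad's impressions skew toward the low-rate tablet group.)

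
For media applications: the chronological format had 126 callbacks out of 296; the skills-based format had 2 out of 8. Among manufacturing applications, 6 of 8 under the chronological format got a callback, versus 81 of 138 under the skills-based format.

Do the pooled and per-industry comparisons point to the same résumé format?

Media: the chronological format 126/296 = 42.6%, the skills-based format 2/8 = 25.0% → the chronological format
Manufacturing: the chronological format 6/8 = 75.0%, the skills-based format 81/138 = 58.7% → the chronological format
Overall: the chronological format 132/304 = 43.4%, the skills-based format 83/146 = 56.8% → the skills-based format
The chronological format wins each industry group but the skills-based format wins overall — the comparison reverses. The chronological format's applications skew toward media, which has a lower base rate.

No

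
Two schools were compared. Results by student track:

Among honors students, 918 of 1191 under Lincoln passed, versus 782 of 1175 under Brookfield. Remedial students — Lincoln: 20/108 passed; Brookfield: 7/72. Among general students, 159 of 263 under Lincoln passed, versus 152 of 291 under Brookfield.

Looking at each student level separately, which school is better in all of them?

Honors: Lincoln 918/1191 = 77.1%, Brookfield 782/1175 = 66.6% → Lincoln
Remedial: Lincoln 20/108 = 18.5%, Brookfield 7/72 = 9.7% → Lincoln
General: Lincoln 159/263 = 60.5%, Brookfield 152/291 = 52.2% → Lincoln
Lincoln has the higher rate in all 3 groups.

Lincoln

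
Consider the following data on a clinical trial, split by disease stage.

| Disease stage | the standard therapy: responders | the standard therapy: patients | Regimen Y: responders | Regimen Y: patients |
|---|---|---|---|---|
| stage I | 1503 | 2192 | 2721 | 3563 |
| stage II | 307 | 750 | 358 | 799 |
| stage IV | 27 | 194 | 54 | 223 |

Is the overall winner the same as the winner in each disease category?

Yes

Stage I: the standard therapy 1503/2192 = 68.6%, Regimen Y 2721/3563 = 76.4% → Regimen Y
Stage II: the standard therapy 307/750 = 40.9%, Regimen Y 358/799 = 44.8% → Regimen Y
Stage IV: the standard therapy 27/194 = 13.9%, Regimen Y 54/223 = 24.2% → Regimen Y
Overall: the standard therapy 1837/3136 = 58.6%, Regimen Y 3133/4585 = 68.3% → Regimen Y
Regimen Y wins overall and in every disease group — no reversal.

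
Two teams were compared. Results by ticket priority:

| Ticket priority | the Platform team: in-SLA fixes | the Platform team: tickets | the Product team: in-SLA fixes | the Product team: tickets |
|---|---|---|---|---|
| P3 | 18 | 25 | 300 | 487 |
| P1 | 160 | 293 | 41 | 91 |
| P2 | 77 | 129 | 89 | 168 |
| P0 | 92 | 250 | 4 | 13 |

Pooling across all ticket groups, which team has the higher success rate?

P3: the Platform team 18/25 = 72.0%, the Product team 300/487 = 61.6% → the Platform team
P1: the Platform team 160/293 = 54.6%, the Product team 41/91 = 45.1% → the Platform team
P2: the Platform team 77/129 = 59.7%, the Product team 89/168 = 53.0% → the Platform team
P0: the Platform team 92/250 = 36.8%, the Product team 4/13 = 30.8% → the Platform team
Overall: the Platform team 347/697 = 49.8%, the Product team 434/759 = 57.2% → the Product team
(The Platform team wins every ticket group but the Product team wins overall — the Platform team's tickets skew toward the low-rate P0 group.)

the Product team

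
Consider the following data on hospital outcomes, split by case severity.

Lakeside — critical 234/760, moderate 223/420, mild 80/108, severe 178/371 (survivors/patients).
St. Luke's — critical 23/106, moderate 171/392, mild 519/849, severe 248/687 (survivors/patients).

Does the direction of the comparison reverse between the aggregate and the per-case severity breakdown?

Yes

Critical: Lakeside 234/760 = 30.8%, St. Luke's 23/106 = 21.7% → Lakeside
Moderate: Lakeside 223/420 = 53.1%, St. Luke's 171/392 = 43.6% → Lakeside
Mild: Lakeside 80/108 = 74.1%, St. Luke's 519/849 = 61.1% → Lakeside
Severe: Lakeside 178/371 = 48.0%, St. Luke's 248/687 = 36.1% → Lakeside
Overall: Lakeside 715/1659 = 43.1%, St. Luke's 961/2034 = 47.2% → St. Luke's
Lakeside wins each case group but St. Luke's wins overall — the comparison reverses. Lakeside's patients skew toward critical, which has a lower base rate.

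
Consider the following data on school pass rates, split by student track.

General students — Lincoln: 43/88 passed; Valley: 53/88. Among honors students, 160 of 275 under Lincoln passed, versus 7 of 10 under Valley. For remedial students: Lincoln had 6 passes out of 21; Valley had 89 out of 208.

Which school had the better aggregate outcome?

Lincoln

General: Lincoln 43/88 = 48.9%, Valley 53/88 = 60.2% → Valley
Honors: Lincoln 160/275 = 58.2%, Valley 7/10 = 70.0% → Valley
Remedial: Lincoln 6/21 = 28.6%, Valley 89/208 = 42.8% → Valley
Overall: Lincoln 209/384 = 54.4%, Valley 149/306 = 48.7% → Lincoln
(Valley wins every student group but Lincoln wins overall — Valley's students skew toward the low-rate remedial group.)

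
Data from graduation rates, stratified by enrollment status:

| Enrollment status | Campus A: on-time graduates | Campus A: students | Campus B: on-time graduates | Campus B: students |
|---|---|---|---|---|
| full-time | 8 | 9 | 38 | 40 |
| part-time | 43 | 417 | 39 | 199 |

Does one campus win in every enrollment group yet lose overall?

Full-time: Campus A 8/9 = 88.9%, Campus B 38/40 = 95.0% → Campus B
Part-time: Campus A 43/417 = 10.3%, Campus B 39/199 = 19.6% → Campus B
Overall: Campus A 51/426 = 12.0%, Campus B 77/239 = 32.2% → Campus B
Campus B wins overall and in every enrollment group — no reversal.

No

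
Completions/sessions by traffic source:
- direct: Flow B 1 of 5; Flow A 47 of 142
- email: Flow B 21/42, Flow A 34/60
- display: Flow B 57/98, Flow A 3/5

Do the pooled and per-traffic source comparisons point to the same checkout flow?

Direct: Flow B 1/5 = 20.0%, Flow A 47/142 = 33.1% → Flow A
Email: Flow B 21/42 = 50.0%, Flow A 34/60 = 56.7% → Flow A
Display: Flow B 57/98 = 58.2%, Flow A 3/5 = 60.0% → Flow A
Overall: Flow B 79/145 = 54.5%, Flow A 84/207 = 40.6% → Flow B
Flow A wins each traffic group but Flow B wins overall — the comparison reverses. Flow A's sessions skew toward direct, which has a lower base rate.

No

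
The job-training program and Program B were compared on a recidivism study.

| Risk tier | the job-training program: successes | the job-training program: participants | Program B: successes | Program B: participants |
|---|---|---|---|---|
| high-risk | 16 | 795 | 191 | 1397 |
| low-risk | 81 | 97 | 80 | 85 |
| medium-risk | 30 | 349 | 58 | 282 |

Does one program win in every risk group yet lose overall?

High-risk: the job-training program 16/795 = 2.0%, Program B 191/1397 = 13.7% → Program B
Low-risk: the job-training program 81/97 = 83.5%, Program B 80/85 = 94.1% → Program B
Medium-risk: the job-training program 30/349 = 8.6%, Program B 58/282 = 20.6% → Program B
Overall: the job-training program 127/1241 = 10.2%, Program B 329/1764 = 18.7% → Program B
Program B wins overall and in every risk group — no reversal.

No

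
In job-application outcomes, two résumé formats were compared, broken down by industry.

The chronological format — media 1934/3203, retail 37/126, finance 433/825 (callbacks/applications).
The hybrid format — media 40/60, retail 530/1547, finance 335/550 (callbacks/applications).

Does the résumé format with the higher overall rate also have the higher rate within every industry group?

No

Media: the chronological format 1934/3203 = 60.4%, the hybrid format 40/60 = 66.7% → the hybrid format
Retail: the chronological format 37/126 = 29.4%, the hybrid format 530/1547 = 34.3% → the hybrid format
Finance: the chronological format 433/825 = 52.5%, the hybrid format 335/550 = 60.9% → the hybrid format
Overall: the chronological format 2404/4154 = 57.9%, the hybrid format 905/2157 = 42.0% → the chronological format
The hybrid format wins each industry group but the chronological format wins overall — the comparison reverses. The hybrid format's applications skew toward retail, which has a lower base rate.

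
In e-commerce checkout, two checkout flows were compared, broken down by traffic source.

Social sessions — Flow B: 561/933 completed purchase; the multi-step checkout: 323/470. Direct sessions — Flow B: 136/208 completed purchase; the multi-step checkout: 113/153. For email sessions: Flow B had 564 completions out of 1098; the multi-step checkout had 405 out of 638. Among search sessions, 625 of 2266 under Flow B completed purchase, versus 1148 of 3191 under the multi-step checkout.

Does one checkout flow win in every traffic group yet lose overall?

No

Social: Flow B 561/933 = 60.1%, the multi-step checkout 323/470 = 68.7% → the multi-step checkout
Direct: Flow B 136/208 = 65.4%, the multi-step checkout 113/153 = 73.9% → the multi-step checkout
Email: Flow B 564/1098 = 51.4%, the multi-step checkout 405/638 = 63.5% → the multi-step checkout
Search: Flow B 625/2266 = 27.6%, the multi-step checkout 1148/3191 = 36.0% → the multi-step checkout
Overall: Flow B 1886/4505 = 41.9%, the multi-step checkout 1989/4452 = 44.7% → the multi-step checkout
The multi-step checkout wins overall and in every traffic group — no reversal.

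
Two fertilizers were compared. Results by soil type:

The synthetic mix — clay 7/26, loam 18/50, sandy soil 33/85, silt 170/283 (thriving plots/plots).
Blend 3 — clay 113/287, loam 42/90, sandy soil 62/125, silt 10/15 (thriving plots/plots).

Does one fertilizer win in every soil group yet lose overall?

Yes

Clay: the synthetic mix 7/26 = 26.9%, Blend 3 113/287 = 39.4% → Blend 3
Loam: the synthetic mix 18/50 = 36.0%, Blend 3 42/90 = 46.7% → Blend 3
Sandy soil: the synthetic mix 33/85 = 38.8%, Blend 3 62/125 = 49.6% → Blend 3
Silt: the synthetic mix 170/283 = 60.1%, Blend 3 10/15 = 66.7% → Blend 3
Overall: the synthetic mix 228/444 = 51.4%, Blend 3 227/517 = 43.9% → the synthetic mix
Blend 3 wins each soil group but the synthetic mix wins overall — the comparison reverses. Blend 3's plots skew toward clay, which has a lower base rate.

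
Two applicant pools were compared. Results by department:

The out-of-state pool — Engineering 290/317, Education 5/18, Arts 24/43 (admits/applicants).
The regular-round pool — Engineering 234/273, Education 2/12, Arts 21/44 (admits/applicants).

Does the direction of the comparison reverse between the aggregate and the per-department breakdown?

Engineering: the out-of-state pool 290/317 = 91.5%, the regular-round pool 234/273 = 85.7% → the out-of-state pool
Education: the out-of-state pool 5/18 = 27.8%, the regular-round pool 2/12 = 16.7% → the out-of-state pool
Arts: the out-of-state pool 24/43 = 55.8%, the regular-round pool 21/44 = 47.7% → the out-of-state pool
Overall: the out-of-state pool 319/378 = 84.4%, the regular-round pool 257/329 = 78.1% → the out-of-state pool
The out-of-state pool wins overall and in every department group — no reversal.

No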